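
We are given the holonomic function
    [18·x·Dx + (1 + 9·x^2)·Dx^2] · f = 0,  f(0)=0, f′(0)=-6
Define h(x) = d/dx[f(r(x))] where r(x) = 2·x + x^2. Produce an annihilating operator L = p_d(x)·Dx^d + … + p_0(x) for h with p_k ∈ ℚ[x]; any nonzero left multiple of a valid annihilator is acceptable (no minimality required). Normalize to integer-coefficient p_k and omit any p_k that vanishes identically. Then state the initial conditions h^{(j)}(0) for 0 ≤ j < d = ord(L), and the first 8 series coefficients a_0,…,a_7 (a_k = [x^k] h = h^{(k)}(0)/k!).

L = (-1 + 72·x + 144·x^2 + 108·x^3 + 27·x^4) + (1 + x + 36·x^2 + 72·x^3 + 45·x^4 + 9·x^5)·Dx  (order 1).
h: a_k = -12, -12, 432, 864, -15012, -46548, 505440, 2208384, …
ICs: h(0) = -12.

f: a_k = 0, -6, 0, 18, 0, -486/5, 0, 4374/7, …
Change of var in L_f (x↦r) gives L₀.
h=h₀': d/dx-closure on L₀ ⇒ L.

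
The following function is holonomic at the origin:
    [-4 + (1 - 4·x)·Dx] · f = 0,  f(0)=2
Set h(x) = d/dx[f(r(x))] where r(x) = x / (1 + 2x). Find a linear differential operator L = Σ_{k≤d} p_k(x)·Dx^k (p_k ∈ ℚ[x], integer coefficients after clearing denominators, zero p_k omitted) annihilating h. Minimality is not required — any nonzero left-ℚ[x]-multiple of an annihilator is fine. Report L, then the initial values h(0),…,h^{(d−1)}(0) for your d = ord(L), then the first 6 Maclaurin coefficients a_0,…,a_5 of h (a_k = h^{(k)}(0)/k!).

L = 4 + (-1 + 2·x)·Dx  (order 1).
h: a_k = 8, 32, 96, 256, 640, 1536, …
ICs: h(0) = 8.

f: a_k = 2, 8, 32, 128, 512, 2048, …
L₀ from L_f via x↦r, Dx↦r'^{-1}Dx.
Differentiate: ansatz ord ≤ ord L₀ ⇒ L.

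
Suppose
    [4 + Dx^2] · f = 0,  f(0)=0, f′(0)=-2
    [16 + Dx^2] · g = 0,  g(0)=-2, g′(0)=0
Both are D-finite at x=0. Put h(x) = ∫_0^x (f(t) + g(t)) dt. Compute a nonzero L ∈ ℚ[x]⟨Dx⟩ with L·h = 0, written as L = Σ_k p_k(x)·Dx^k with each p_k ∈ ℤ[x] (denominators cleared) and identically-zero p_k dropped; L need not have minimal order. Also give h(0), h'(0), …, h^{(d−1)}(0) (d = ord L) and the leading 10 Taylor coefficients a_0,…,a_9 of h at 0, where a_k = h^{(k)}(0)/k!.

L = 64·Dx + 20·Dx^3 + Dx^5  (order 5).
h: a_k = 0, -2, -1, 16/3, 1/3, -64/15, -2/45, 512/315, 1/315, -1024/2835, …
ICs: h(0) = 0, h′(0) = -2, h′′(0) = -2, h′′′(0) = 32, h′′′′(0) = 8.

f: a_k = 0, -2, 0, 4/3, 0, -4/15, 0, 8/315, 0, -4/2835, …
g: a_k = -2, 0, 16, 0, -64/3, 0, 512/45, 0, -1024/315, 0, …
Weyl lclm of L_f,L_g ⇒ L₀ (ord ≤ 4).
h=∫h₀ ⇒ L = L₀·Dx.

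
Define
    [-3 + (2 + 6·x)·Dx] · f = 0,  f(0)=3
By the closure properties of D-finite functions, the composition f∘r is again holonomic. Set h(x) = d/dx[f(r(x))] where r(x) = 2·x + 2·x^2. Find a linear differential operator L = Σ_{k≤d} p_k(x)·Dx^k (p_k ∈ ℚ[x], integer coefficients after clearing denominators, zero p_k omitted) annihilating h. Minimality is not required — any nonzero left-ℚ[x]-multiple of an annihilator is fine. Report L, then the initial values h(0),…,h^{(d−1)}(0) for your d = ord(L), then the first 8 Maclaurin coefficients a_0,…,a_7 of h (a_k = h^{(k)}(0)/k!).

L = -1 + (-1 - 8·x - 18·x^2 - 12·x^3)·Dx  (order 1).
h: a_k = 9, -9, 81/2, -351/2, 6075/8, -26487/8, 233037/16, -1033479/16, …
ICs: h(0) = 9.

f: a_k = 3, 9/2, -27/8, 81/16, -1215/128, 5103/256, -45927/1024, 216513/2048, …
L₀ from L_f via x↦r, Dx↦r'^{-1}Dx.
h₀' ⇒ L via d/dx closure of L₀.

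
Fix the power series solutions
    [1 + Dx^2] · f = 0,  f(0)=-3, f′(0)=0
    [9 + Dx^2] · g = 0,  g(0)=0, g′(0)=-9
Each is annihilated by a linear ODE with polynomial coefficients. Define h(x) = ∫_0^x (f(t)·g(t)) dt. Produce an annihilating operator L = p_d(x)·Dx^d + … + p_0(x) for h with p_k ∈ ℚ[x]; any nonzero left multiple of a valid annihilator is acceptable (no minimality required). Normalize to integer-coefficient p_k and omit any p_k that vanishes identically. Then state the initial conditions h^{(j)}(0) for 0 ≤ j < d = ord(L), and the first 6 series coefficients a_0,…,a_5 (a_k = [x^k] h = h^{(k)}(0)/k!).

f: a_k = -3, 0, 3/2, 0, -1/8, 0, …
g: a_k = 0, -9, 0, 27/2, 0, -243/40, …
f·g: L₀ = L_f ⊗_s L_g, ord ≤ 2·2.
Integrate: L := L₀·Dx.
L = 64·Dx + 20·Dx^3 + Dx^5  (order 5).
h: a_k = 0, 0, 27/2, 0, -27/2, 0, …
ICs: h(0) = 0, h′(0) = 0, h′′(0) = 27, h′′′(0) = 0, h′′′′(0) = -324.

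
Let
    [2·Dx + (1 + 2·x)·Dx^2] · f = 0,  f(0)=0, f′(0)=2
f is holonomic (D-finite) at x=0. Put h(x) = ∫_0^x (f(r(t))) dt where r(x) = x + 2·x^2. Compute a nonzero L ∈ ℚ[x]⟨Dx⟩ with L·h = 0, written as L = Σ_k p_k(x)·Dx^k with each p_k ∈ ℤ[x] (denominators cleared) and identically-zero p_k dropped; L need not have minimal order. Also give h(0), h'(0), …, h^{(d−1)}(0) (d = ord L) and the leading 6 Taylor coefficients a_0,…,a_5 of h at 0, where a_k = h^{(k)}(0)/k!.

L = (-2 + 8·x + 16·x^2)·Dx^2 + (1 + 6·x + 12·x^2 + 16·x^3)·Dx^3  (order 3).
h: a_k = 0, 0, 1, 2/3, -4/3, 4/5, …
ICs: h(0) = 0, h′(0) = 0, h′′(0) = 2.

f: a_k = 0, 2, -2, 8/3, -4, 32/5, …
h₀=f(r): pull back L_f along r ⇒ L₀.
h=∫₀ˣh₀: take L = L₀·Dx.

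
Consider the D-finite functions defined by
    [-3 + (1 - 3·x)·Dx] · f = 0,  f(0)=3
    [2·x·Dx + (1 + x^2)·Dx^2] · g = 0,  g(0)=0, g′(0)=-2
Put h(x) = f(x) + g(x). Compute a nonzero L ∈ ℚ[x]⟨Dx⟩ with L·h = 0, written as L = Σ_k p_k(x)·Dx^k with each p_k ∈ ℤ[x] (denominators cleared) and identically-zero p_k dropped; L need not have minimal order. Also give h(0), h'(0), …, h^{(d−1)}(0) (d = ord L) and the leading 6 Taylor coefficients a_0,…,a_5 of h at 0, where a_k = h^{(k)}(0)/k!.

f: a_k = 3, 9, 27, 81, 243, 729, …
g: a_k = 0, -2, 0, 2/3, 0, -2/5, …
h₀=f+g: left-lcm gives L₀, ord ≤ 3.
L = (-6 + 72·x + 18·x^2)·Dx + (28 - 6·x + 60·x^2 + 18·x^3)·Dx^2 + (-3 + 8·x + 8·x^3 + 3·x^4)·Dx^3  (order 3).
h: a_k = 3, 7, 27, 245/3, 243, 3643/5, …
ICs: h(0) = 3, h′(0) = 7, h′′(0) = 54.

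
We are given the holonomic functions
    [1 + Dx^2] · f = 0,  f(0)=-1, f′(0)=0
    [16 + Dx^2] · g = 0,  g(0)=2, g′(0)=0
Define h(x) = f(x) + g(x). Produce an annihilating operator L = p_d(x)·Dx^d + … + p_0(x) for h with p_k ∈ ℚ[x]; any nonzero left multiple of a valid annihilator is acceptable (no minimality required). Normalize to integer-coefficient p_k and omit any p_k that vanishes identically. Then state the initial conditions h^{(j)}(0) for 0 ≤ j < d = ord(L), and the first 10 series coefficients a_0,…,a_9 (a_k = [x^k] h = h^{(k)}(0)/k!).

f: a_k = -1, 0, 1/2, 0, -1/24, 0, 1/720, 0, -1/40320, 0, …
g: a_k = 2, 0, -16, 0, 64/3, 0, -512/45, 0, 1024/315, 0, …
Weyl lclm of L_f,L_g ⇒ L₀ (ord ≤ 4).
L = 16 + 17·Dx^2 + Dx^4  (order 4).
h: a_k = 1, 0, -31/2, 0, 511/24, 0, -8191/720, 0, 131071/40320, 0, …
ICs: h(0) = 1, h′(0) = 0, h′′(0) = -31, h′′′(0) = 0.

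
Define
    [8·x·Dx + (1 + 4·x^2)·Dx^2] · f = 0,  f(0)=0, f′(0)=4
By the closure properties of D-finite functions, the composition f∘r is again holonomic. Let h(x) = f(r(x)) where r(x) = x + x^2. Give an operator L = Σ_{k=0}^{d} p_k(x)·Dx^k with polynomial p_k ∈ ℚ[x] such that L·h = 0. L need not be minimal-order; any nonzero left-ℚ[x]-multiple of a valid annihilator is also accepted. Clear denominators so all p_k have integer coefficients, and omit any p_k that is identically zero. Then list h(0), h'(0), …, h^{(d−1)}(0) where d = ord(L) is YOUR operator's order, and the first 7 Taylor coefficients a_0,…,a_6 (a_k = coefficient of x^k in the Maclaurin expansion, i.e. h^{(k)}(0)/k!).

f: a_k = 0, 4, 0, -16/3, 0, 64/5, 0, …
L₀ from L_f via x↦r, Dx↦r'^{-1}Dx.
L = (-2 + 8·x + 32·x^2 + 48·x^3 + 24·x^4)·Dx + (1 + 2·x + 4·x^2 + 16·x^3 + 20·x^4 + 8·x^5)·Dx^2  (order 2).
h: a_k = 0, 4, 4, -16/3, -16, -16/5, 176/3, …
ICs: h(0) = 0, h′(0) = 4.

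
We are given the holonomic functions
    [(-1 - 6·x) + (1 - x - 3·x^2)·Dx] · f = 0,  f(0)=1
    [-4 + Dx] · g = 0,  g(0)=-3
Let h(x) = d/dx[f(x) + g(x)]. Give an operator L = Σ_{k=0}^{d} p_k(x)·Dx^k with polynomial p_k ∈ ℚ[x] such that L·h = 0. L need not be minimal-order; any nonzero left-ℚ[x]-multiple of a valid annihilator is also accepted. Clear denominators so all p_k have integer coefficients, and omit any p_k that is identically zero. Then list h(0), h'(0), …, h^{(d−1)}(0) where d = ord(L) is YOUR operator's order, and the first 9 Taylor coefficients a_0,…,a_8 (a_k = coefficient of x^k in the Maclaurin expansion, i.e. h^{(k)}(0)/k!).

L = (20 + 496·x + 552·x^2 + 2160·x^3 + 1296·x^4) + (-13 - 112·x - 298·x^2 - 516·x^3 + 360·x^4 + 432·x^5)·Dx + (2 - 3·x + 40·x^2 - 6·x^3 - 171·x^4 - 108·x^5)·Dx^2  (order 2).
h: a_k = -11, -40, -75, -52, 72, 2398/5, 21761/15, 422624/105, 1093207/105, …
ICs: h(0) = -11, h′(0) = -40.

f: a_k = 1, 1, 4, 7, 19, 40, 97, 217, 508, …
g: a_k = -3, -12, -24, -32, -32, -128/5, -256/15, -1024/105, -512/105, …
h₀=f+g: left-lcm gives L₀, ord ≤ 2.
h=h₀': d/dx-closure on L₀ ⇒ L.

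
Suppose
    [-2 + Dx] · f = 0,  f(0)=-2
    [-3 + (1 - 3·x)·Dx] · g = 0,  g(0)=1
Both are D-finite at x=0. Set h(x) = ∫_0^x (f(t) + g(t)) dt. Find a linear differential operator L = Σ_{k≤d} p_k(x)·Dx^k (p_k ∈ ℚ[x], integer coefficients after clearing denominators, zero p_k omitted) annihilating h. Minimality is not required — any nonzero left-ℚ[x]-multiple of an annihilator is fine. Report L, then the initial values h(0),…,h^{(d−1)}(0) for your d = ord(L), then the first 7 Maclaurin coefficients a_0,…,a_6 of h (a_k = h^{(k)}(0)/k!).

f: a_k = -2, -4, -4, -8/3, -4/3, -8/15, -8/45, …
g: a_k = 1, 3, 9, 27, 81, 243, 729, …
Weyl lclm of L_f,L_g ⇒ L₀ (ord ≤ 2).
h=∫h₀ ⇒ L = L₀·Dx.
L = (24 + 36·x)·Dx + (-14 - 24·x + 36·x^2)·Dx^2 + (1 + 3·x - 18·x^2)·Dx^3  (order 3).
h: a_k = 0, -1, -1/2, 5/3, 73/12, 239/15, 3637/90, …
ICs: h(0) = 0, h′(0) = -1, h′′(0) = -1.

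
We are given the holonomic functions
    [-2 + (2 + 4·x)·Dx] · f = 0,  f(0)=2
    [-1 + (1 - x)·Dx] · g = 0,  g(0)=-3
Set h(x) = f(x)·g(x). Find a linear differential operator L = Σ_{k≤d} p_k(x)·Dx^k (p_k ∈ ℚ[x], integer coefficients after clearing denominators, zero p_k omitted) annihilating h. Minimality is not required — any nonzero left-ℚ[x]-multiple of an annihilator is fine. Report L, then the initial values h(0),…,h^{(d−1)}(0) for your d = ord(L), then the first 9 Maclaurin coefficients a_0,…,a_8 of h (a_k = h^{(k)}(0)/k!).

f: a_k = 2, 2, -1, 1, -5/4, 7/4, -21/8, 33/8, -429/64, …
g: a_k = -3, -3, -3, -3, -3, -3, -3, -3, -3, …
h₀=f·g: eliminate ⇒ L₀, order ≤ 1·1.
L = (2 + x) + (-1 - x + 2·x^2)·Dx  (order 1).
h: a_k = -6, -12, -9, -12, -33/4, -27/2, -45/8, -18, 135/64, …
ICs: h(0) = -6.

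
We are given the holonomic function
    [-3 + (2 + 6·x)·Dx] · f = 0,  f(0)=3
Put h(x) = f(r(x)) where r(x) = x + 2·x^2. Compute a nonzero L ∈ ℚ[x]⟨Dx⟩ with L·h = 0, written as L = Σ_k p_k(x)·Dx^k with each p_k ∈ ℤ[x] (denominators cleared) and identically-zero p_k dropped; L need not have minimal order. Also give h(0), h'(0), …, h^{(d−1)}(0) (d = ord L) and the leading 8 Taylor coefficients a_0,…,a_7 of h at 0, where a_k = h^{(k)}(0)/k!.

f: a_k = 3, 9/2, -27/8, 81/16, -1215/128, 5103/256, -45927/1024, 216513/2048, …
f∘r: x↦r, Dx↦Dx/r' in L_f ⇒ L₀.
L = (-3 - 12·x) + (2 + 6·x + 12·x^2)·Dx  (order 1).
h: a_k = 3, 9/2, 45/8, -135/16, 945/128, 1215/256, -33615/1024, 125145/2048, …
ICs: h(0) = 3.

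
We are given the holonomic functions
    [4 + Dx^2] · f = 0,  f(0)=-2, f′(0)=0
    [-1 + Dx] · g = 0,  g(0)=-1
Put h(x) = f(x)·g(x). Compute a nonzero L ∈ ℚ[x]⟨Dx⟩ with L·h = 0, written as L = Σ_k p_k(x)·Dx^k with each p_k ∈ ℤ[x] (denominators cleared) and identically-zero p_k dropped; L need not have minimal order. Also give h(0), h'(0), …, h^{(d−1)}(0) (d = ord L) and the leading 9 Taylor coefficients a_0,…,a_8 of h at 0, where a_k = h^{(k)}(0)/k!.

f: a_k = -2, 0, 4, 0, -4/3, 0, 8/45, 0, -4/315, …
g: a_k = -1, -1, -1/2, -1/6, -1/24, -1/120, -1/720, -1/5040, -1/40320, …
Product ⇒ symmetric product L₀, ord ≤ 2.
L = 5 - 2·Dx + Dx^2  (order 2).
h: a_k = 2, 2, -3, -11/3, -7/12, 41/60, 13/40, 29/2520, -527/20160, …
ICs: h(0) = 2, h′(0) = 2.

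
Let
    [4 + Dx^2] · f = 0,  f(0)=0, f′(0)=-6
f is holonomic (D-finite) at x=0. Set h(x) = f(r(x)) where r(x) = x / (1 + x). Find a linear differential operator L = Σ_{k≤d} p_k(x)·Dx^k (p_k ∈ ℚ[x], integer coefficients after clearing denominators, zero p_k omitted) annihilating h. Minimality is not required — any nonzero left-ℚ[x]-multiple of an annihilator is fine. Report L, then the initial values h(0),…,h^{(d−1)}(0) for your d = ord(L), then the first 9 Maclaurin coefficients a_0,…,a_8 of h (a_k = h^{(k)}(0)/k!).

L = 4 + (2 + 6·x + 6·x^2 + 2·x^3)·Dx + (1 + 4·x + 6·x^2 + 4·x^3 + x^4)·Dx^2  (order 2).
h: a_k = 0, -6, 6, -2, -6, 86/5, -30, 4418/105, -758/15, …
ICs: h(0) = 0, h′(0) = -6.

f: a_k = 0, -6, 0, 4, 0, -4/5, 0, 8/105, 0, …
h₀=f(r): pull back L_f along r ⇒ L₀.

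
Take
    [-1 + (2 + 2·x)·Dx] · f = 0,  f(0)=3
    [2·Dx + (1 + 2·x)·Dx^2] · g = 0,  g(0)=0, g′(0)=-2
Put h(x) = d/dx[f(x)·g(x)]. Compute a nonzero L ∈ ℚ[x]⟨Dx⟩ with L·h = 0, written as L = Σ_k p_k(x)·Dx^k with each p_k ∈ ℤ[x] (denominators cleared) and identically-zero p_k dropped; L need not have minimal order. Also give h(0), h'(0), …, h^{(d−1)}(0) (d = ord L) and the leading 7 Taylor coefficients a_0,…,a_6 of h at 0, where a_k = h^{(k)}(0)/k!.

L = (-11 - 4·x + 4·x^2) + (-28 - 36·x + 24·x^2 + 32·x^3)·Dx + (-4 - 8·x + 12·x^2 + 32·x^3 + 16·x^4)·Dx^2  (order 2).
h: a_k = -6, 6, -51/4, 55/2, -3709/64, 38403/320, -629127/2560, …
ICs: h(0) = -6, h′(0) = 6.

f: a_k = 3, 3/2, -3/8, 3/16, -15/128, 21/256, -63/1024, …
g: a_k = 0, -2, 2, -8/3, 4, -32/5, 32/3, …
L₀ := L_f ⊗_s L_g (sym. prod.), ord ≤ 2.
h=h₀': d/dx-closure on L₀ ⇒ L.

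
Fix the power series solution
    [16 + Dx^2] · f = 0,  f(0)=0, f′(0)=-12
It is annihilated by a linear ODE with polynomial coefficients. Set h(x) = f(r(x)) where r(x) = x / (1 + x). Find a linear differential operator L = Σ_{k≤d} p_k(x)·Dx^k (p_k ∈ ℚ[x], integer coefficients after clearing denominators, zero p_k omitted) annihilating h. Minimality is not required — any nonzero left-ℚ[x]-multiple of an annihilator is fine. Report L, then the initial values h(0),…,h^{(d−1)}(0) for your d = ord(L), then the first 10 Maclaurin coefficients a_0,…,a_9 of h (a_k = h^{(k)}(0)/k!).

f: a_k = 0, -12, 0, 32, 0, -128/5, 0, 1024/105, 0, -2048/945, …
h₀=f(r): pull back L_f along r ⇒ L₀.
L = 16 + (2 + 6·x + 6·x^2 + 2·x^3)·Dx + (1 + 4·x + 6·x^2 + 4·x^3 + x^4)·Dx^2  (order 2).
h: a_k = 0, -12, 12, 20, -84, 772/5, -180, 9844/105, 2516/15, -120412/189, …
ICs: h(0) = 0, h′(0) = -12.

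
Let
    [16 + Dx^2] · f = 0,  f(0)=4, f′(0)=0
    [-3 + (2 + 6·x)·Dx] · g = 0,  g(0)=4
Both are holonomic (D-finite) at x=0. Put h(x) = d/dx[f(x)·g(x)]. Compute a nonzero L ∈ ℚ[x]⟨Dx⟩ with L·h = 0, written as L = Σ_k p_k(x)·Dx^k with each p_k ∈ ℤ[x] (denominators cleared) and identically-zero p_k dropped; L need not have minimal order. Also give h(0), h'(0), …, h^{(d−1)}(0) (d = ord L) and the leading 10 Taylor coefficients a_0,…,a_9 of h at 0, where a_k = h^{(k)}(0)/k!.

L = (9613 + 83712·x + 273024·x^2 + 442368·x^3 + 331776·x^4) + (-444 - 5940·x - 20736·x^2 - 20736·x^3)·Dx + (364 + 3720·x + 14796·x^2 + 27648·x^3 + 20736·x^4)·Dx^2  (order 2).
h: a_k = 24, -292, -495, 6337/6, 11705/16, -337609/480, -1817053/1920, 82369729/80640, -71482821/143360, -2125409647/3317760, …
ICs: h(0) = 24, h′(0) = -292.

f: a_k = 4, 0, -32, 0, 128/3, 0, -1024/45, 0, 2048/315, 0, …
g: a_k = 4, 6, -9/2, 27/4, -405/32, 1701/64, -15309/256, 72171/512, -2814669/8192, 14073345/16384, …
L₀ := L_f ⊗_s L_g (sym. prod.), ord ≤ 2.
Derive L from L₀ (diff closure).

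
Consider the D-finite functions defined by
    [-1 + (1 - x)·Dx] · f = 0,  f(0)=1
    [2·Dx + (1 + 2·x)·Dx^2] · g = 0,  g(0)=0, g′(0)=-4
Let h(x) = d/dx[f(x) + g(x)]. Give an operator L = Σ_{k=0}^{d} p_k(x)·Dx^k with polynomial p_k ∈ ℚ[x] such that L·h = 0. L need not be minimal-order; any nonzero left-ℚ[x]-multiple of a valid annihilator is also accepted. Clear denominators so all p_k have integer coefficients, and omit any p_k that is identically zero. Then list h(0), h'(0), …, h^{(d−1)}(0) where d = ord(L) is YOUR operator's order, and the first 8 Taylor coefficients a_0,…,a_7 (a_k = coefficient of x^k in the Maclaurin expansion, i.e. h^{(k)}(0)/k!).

f: a_k = 1, 1, 1, 1, 1, 1, 1, 1, …
g: a_k = 0, -4, 4, -16/3, 8, -64/5, 64/3, -256/7, …
Sum ⇒ L₀ = lclm(L_f,L_g) in ℚ(x)⟨Dx⟩.
Derive L from L₀ (diff closure).
L = (14 + 4·x) + (-1 + 20·x + 8·x^2)·Dx + (-2 - 3·x + 3·x^2 + 2·x^3)·Dx^2  (order 2).
h: a_k = -3, 10, -13, 36, -59, 134, -249, 520, …
ICs: h(0) = -3, h′(0) = 10.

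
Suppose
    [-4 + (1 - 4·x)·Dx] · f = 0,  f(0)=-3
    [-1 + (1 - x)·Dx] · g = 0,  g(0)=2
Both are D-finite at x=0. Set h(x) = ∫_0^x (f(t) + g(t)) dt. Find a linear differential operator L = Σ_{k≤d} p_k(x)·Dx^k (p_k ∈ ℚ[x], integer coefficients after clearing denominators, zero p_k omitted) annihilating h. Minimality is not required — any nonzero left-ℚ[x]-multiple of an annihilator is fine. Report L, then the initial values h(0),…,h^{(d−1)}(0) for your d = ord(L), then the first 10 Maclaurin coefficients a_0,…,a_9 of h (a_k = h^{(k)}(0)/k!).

L = -8·Dx + (10 - 16·x)·Dx^2 + (-1 + 5·x - 4·x^2)·Dx^3  (order 3).
h: a_k = 0, -1, -5, -46/3, -95/2, -766/5, -1535/3, -12286/7, -24575/4, -196606/9, …
ICs: h(0) = 0, h′(0) = -1, h′′(0) = -10.

f: a_k = -3, -12, -48, -192, -768, -3072, -12288, -49152, -196608, -786432, …
g: a_k = 2, 2, 2, 2, 2, 2, 2, 2, 2, 2, …
h₀=f+g: left-lcm gives L₀, ord ≤ 2.
h=∫h₀ ⇒ L = L₀·Dx.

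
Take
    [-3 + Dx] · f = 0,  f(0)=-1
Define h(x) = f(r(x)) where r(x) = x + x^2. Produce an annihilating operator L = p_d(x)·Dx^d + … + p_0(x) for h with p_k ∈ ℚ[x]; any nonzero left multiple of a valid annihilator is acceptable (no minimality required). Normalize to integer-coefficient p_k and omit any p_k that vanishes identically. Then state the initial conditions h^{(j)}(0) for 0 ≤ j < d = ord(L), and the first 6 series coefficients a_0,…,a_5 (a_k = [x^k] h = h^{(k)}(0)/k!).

f: a_k = -1, -3, -9/2, -9/2, -27/8, -81/40, …
Change of var in L_f (x↦r) gives L₀.
L = (-3 - 6·x) + Dx  (order 1).
h: a_k = -1, -3, -15/2, -27/2, -171/8, -1161/40, …
ICs: h(0) = -1.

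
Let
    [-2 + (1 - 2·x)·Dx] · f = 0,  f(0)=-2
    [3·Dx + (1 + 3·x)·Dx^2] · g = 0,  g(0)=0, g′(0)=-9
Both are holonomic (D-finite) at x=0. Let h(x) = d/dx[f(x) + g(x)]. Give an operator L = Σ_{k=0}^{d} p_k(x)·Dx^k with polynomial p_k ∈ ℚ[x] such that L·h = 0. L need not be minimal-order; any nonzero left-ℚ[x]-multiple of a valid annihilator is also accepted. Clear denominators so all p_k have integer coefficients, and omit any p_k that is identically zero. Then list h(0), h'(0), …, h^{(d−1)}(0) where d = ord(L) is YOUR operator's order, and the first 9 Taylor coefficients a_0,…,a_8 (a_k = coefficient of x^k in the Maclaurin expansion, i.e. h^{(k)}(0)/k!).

f: a_k = -2, -4, -8, -16, -32, -64, -128, -256, -512, …
g: a_k = 0, -9, 27/2, -27, 243/4, -729/5, 729/2, -6561/7, 19683/8, …
f+g: L₀ = lclm(L_f,L_g), ord ≤ 1+2.
h=h₀': d/dx-closure on L₀ ⇒ L.
L = (144 + 72·x) + (6 + 216·x + 144·x^2)·Dx + (-7 - 13·x + 36·x^2 + 36·x^3)·Dx^2  (order 2).
h: a_k = -13, 11, -129, 115, -1049, 1419, -8353, 15587, -68265, …
ICs: h(0) = -13, h′(0) = 11.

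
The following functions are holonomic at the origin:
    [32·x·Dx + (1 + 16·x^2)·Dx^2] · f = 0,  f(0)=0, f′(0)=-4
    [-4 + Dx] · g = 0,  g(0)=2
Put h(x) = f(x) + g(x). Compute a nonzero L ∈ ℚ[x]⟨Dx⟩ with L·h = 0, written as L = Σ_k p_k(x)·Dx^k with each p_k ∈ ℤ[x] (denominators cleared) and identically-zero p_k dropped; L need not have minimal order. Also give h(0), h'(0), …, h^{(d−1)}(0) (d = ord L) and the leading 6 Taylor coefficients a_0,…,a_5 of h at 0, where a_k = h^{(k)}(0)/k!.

L = (32 - 256·x - 512·x^2)·Dx + (-12 + 48·x + 64·x^2 - 256·x^3)·Dx^2 + (1 + 4·x + 16·x^2 + 64·x^3)·Dx^3  (order 3).
h: a_k = 2, 4, 16, 128/3, 64/3, -2816/15, …
ICs: h(0) = 2, h′(0) = 4, h′′(0) = 32.

f: a_k = 0, -4, 0, 64/3, 0, -1024/5, …
g: a_k = 2, 8, 16, 64/3, 64/3, 256/15, …
f+g: L₀ = lclm(L_f,L_g), ord ≤ 2+1.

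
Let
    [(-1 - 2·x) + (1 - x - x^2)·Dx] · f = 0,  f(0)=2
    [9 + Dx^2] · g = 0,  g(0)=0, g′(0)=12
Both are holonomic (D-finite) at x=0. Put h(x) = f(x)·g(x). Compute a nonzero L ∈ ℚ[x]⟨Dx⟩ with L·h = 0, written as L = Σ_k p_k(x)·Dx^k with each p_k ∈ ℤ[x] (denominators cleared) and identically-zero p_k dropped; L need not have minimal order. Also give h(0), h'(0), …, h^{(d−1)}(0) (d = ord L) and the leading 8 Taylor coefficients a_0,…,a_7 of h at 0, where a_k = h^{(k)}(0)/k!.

L = (-7 + 9·x + 9·x^2) + (2 + 4·x)·Dx + (-1 + x + x^2)·Dx^2  (order 2).
h: a_k = 0, 24, 24, 12, 36, 321/5, 501/5, 2253/14, …
ICs: h(0) = 0, h′(0) = 24.

f: a_k = 2, 2, 4, 6, 10, 16, 26, 42, …
g: a_k = 0, 12, 0, -18, 0, 81/10, 0, -243/140, …
Product ⇒ symmetric product L₀, ord ≤ 2.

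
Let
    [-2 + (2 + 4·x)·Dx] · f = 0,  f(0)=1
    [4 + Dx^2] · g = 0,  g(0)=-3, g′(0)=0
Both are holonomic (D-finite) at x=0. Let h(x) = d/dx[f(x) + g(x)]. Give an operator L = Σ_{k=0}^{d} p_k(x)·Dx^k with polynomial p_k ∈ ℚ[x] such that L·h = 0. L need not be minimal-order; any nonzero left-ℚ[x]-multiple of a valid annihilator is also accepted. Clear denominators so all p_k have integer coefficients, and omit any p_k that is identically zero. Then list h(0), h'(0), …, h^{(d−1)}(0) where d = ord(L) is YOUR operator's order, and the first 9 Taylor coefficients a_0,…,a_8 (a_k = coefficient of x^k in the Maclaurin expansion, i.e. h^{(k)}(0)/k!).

f: a_k = 1, 1, -1/2, 1/2, -5/8, 7/8, -21/16, 33/16, -429/128, …
g: a_k = -3, 0, 6, 0, -2, 0, 4/15, 0, -2/105, …
Sum ⇒ L₀ = lclm(L_f,L_g) in ℚ(x)⟨Dx⟩.
Differentiate: ansatz ord ≤ ord L₀ ⇒ L.
L = (-76 - 64·x - 64·x^2) + (-28 - 120·x - 192·x^2 - 128·x^3)·Dx + (-19 - 16·x - 16·x^2)·Dx^2 + (-7 - 30·x - 48·x^2 - 32·x^3)·Dx^3  (order 3).
h: a_k = 1, 11, 3/2, -21/2, 35/8, -251/40, 231/16, -45301/1680, 6435/128, …
ICs: h(0) = 1, h′(0) = 11, h′′(0) = 3.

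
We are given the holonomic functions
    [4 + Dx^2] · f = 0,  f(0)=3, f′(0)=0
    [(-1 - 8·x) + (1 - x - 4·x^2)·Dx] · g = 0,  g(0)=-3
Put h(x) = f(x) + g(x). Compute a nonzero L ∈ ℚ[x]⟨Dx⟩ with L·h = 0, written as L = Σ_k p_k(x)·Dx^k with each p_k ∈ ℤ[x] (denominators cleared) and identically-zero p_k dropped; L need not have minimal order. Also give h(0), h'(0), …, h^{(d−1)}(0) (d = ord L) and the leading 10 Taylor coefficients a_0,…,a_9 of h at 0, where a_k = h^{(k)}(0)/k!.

L = (-116 - 1008·x - 968·x^2 - 2688·x^3 - 640·x^4 - 1024·x^5) + (28 + 4·x - 8·x^2 - 200·x^3 - 480·x^4 - 384·x^5 - 512·x^6)·Dx + (-29 - 252·x - 242·x^2 - 672·x^3 - 160·x^4 - 256·x^5)·Dx^2 + (7 + x - 2·x^2 - 50·x^3 - 120·x^4 - 96·x^5 - 128·x^6)·Dx^3  (order 3).
h: a_k = 0, -3, -21, -27, -85, -195, -8149/15, -1323, -366973/105, -8787, …
ICs: h(0) = 0, h′(0) = -3, h′′(0) = -42.

f: a_k = 3, 0, -6, 0, 2, 0, -4/15, 0, 2/105, 0, …
g: a_k = -3, -3, -15, -27, -87, -195, -543, -1323, -3495, -8787, …
f+g: L₀ = lclm(L_f,L_g), ord ≤ 2+1.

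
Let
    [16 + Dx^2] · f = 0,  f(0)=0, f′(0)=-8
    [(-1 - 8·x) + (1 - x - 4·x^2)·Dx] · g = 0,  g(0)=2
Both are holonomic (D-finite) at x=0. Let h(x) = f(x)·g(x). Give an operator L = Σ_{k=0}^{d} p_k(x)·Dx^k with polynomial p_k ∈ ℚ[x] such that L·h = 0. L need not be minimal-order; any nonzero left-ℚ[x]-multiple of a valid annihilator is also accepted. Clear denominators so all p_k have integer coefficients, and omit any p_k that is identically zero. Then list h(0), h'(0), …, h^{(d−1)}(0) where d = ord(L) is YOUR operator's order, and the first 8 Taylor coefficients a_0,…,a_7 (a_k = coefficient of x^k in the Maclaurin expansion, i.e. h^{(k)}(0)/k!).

f: a_k = 0, -8, 0, 64/3, 0, -256/15, 0, 2048/315, …
g: a_k = 2, 2, 10, 18, 58, 130, 362, 882, …
L₀ := L_f ⊗_s L_g (sym. prod.), ord ≤ 2.
L = (-8 + 16·x + 64·x^2) + (2 + 16·x)·Dx + (-1 + x + 4·x^2)·Dx^2  (order 2).
h: a_k = 0, -16, -16, -112/3, -304/3, -1424/5, -10352/15, -572144/315, …
ICs: h(0) = 0, h′(0) = -16.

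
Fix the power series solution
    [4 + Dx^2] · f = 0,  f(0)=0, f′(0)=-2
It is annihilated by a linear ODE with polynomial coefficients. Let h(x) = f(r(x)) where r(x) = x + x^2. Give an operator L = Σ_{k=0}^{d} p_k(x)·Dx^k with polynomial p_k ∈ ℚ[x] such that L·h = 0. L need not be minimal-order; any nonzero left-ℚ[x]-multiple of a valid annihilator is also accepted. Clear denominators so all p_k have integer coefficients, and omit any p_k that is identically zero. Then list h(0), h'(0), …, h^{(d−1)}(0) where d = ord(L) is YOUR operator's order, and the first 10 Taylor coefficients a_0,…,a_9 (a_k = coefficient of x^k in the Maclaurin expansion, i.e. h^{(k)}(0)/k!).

L = (4 + 24·x + 48·x^2 + 32·x^3) - 2·Dx + (1 + 2·x)·Dx^2  (order 2).
h: a_k = 0, -2, -2, 4/3, 4, 56/15, 0, -832/315, -112/45, -2272/2835, …
ICs: h(0) = 0, h′(0) = -2.

f: a_k = 0, -2, 0, 4/3, 0, -4/15, 0, 8/315, 0, -4/2835, …
Change of var in L_f (x↦r) gives L₀.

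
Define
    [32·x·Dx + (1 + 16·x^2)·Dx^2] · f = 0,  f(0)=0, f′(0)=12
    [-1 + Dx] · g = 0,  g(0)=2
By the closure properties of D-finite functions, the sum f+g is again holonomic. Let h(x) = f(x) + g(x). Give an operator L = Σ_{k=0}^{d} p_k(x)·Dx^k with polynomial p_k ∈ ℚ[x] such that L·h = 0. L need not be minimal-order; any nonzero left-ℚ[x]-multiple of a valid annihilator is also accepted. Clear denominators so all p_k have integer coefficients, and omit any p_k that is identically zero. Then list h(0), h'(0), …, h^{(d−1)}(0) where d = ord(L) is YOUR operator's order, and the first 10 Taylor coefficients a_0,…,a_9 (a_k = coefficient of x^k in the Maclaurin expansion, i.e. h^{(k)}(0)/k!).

L = (32 - 32·x - 1536·x^2 - 512·x^3)·Dx + (-33 + 1504·x^2 - 256·x^4)·Dx^2 + (1 + 32·x + 32·x^2 + 512·x^3 + 256·x^4)·Dx^3  (order 3).
h: a_k = 2, 14, 1, -191/3, 1/12, 7373/12, 1/360, -2527817/360, 1/20160, 15854469121/181440, …
ICs: h(0) = 2, h′(0) = 14, h′′(0) = 2.

f: a_k = 0, 12, 0, -64, 0, 3072/5, 0, -49152/7, 0, 262144/3, …
g: a_k = 2, 2, 1, 1/3, 1/12, 1/60, 1/360, 1/2520, 1/20160, 1/181440, …
h₀=f+g: left-lcm gives L₀, ord ≤ 3.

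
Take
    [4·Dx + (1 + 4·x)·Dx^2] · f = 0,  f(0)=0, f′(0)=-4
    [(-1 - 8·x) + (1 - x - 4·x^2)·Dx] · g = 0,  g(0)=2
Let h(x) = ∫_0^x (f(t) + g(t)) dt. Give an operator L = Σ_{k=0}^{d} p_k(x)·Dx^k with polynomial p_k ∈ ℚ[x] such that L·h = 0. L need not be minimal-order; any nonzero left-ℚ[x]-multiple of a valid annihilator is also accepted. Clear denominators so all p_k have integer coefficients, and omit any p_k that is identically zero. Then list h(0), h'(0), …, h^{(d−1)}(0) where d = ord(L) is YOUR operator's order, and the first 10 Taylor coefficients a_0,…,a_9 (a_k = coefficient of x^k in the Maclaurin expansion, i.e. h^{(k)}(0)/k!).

L = (-268 - 1616·x - 5504·x^2 - 4608·x^3 - 6144·x^4)·Dx^2 + (-11 - 360·x - 3008·x^2 - 7680·x^3 - 9472·x^4 - 10240·x^5)·Dx^3 + (7 + 67·x + 154·x^2 - 136·x^3 - 928·x^4 - 2176·x^5 - 2048·x^6)·Dx^4  (order 4).
h: a_k = 0, 2, -1, 6, -5/6, 122/5, -187/15, 3134/21, -5105/28, 10522/9, …
ICs: h(0) = 0, h′(0) = 2, h′′(0) = -2, h′′′(0) = 36.

f: a_k = 0, -4, 8, -64/3, 64, -1024/5, 2048/3, -16384/7, 8192, -262144/9, …
g: a_k = 2, 2, 10, 18, 58, 130, 362, 882, 2330, 5858, …
h₀=f+g: left-lcm gives L₀, ord ≤ 3.
h=∫₀ˣh₀: take L = L₀·Dx.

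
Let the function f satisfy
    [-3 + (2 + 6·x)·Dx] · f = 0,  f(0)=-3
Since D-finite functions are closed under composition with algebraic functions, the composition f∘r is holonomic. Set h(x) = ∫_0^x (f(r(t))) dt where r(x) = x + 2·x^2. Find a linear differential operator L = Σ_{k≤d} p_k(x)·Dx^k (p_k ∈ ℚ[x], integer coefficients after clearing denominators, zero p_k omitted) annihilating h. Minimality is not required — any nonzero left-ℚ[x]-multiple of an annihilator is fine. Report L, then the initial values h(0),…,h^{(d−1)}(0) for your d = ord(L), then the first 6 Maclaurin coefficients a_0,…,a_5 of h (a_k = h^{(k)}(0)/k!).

f: a_k = -3, -9/2, 27/8, -81/16, 1215/128, -5103/256, …
Change of var in L_f (x↦r) gives L₀.
h=∫h₀ ⇒ L = L₀·Dx.
L = (-3 - 12·x)·Dx + (2 + 6·x + 12·x^2)·Dx^2  (order 2).
h: a_k = 0, -3, -9/4, -15/8, 135/64, -189/128, …
ICs: h(0) = 0, h′(0) = -3.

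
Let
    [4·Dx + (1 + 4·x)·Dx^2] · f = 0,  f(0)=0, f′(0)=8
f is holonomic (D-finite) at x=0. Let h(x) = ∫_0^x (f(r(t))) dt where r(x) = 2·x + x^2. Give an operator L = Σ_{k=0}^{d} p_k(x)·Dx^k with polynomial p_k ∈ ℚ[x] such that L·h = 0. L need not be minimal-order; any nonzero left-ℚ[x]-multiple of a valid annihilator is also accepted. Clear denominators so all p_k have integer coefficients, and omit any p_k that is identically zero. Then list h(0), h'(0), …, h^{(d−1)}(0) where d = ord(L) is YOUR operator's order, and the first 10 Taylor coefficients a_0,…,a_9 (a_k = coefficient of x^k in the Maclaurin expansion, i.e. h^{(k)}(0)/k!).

f: a_k = 0, 8, -16, 128/3, -128, 2048/5, -4096/3, 32768/7, -16384, 524288/9, …
h₀=f(r): pull back L_f along r ⇒ L₀.
h=∫h₀ ⇒ L = L₀·Dx.
L = (7 + 8·x + 4·x^2)·Dx^2 + (1 + 9·x + 12·x^2 + 4·x^3)·Dx^3  (order 3).
h: a_k = 0, 0, 8, -56/3, 208/3, -1552/5, 23168/15, -24704/3, 322688/7, -2408576/9, …
ICs: h(0) = 0, h′(0) = 0, h′′(0) = 16.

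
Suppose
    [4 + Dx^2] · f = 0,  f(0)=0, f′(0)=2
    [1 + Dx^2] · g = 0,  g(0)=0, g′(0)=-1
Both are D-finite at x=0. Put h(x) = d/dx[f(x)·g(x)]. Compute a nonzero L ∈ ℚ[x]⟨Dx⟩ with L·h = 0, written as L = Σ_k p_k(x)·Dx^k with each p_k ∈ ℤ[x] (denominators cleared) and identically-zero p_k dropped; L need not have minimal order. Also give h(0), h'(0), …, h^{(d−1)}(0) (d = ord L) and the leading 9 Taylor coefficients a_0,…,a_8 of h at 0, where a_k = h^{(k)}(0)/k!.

f: a_k = 0, 2, 0, -4/3, 0, 4/15, 0, -8/315, 0, …
g: a_k = 0, -1, 0, 1/6, 0, -1/120, 0, 1/5040, 0, …
Sym-product of L_f,L_g gives L₀ (≤ ord 4).
h=h₀': d/dx-closure on L₀ ⇒ L.
L = 9 + 10·Dx^2 + Dx^4  (order 4).
h: a_k = 0, -4, 0, 20/3, 0, -91/30, 0, 41/63, 0, …
ICs: h(0) = 0, h′(0) = -4, h′′(0) = 0, h′′′(0) = 40.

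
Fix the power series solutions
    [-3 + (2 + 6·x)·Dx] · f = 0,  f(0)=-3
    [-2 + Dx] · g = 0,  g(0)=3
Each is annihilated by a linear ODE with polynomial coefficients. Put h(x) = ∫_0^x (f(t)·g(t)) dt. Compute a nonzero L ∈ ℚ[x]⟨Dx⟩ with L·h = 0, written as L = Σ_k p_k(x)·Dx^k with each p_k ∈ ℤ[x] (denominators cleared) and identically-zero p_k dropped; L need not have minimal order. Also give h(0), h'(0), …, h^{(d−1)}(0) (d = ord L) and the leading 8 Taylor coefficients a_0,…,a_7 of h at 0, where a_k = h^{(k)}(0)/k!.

L = (-7 - 12·x)·Dx + (2 + 6·x)·Dx^2  (order 2).
h: a_k = 0, -9, -63/4, -93/8, -543/64, -723/640, -13279/2560, 276497/35840, …
ICs: h(0) = 0, h′(0) = -9.

f: a_k = -3, -9/2, 27/8, -81/16, 1215/128, -5103/256, 45927/1024, -216513/2048, …
g: a_k = 3, 6, 6, 4, 2, 4/5, 4/15, 8/105, …
h₀=f·g: eliminate ⇒ L₀, order ≤ 1·1.
h=∫h₀ ⇒ L = L₀·Dx.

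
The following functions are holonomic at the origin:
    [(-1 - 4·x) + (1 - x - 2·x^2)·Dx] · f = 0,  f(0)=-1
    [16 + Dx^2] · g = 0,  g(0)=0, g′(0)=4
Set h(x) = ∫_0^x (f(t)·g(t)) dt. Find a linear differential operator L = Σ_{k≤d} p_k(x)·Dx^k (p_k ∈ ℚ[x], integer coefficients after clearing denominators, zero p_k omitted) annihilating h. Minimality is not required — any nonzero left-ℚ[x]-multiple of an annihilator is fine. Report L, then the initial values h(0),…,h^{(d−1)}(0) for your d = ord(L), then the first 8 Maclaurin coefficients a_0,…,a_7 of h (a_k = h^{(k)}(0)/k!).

L = (-12 + 16·x + 32·x^2)·Dx + (2 + 8·x)·Dx^2 + (-1 + x + 2·x^2)·Dx^3  (order 3).
h: a_k = 0, 0, -2, -4/3, -1/3, -28/15, -154/45, -28/5, …
ICs: h(0) = 0, h′(0) = 0, h′′(0) = -4.

f: a_k = -1, -1, -3, -5, -11, -21, -43, -85, …
g: a_k = 0, 4, 0, -32/3, 0, 128/15, 0, -1024/315, …
L₀ := L_f ⊗_s L_g (sym. prod.), ord ≤ 2.
∫: right-multiply L₀ by Dx.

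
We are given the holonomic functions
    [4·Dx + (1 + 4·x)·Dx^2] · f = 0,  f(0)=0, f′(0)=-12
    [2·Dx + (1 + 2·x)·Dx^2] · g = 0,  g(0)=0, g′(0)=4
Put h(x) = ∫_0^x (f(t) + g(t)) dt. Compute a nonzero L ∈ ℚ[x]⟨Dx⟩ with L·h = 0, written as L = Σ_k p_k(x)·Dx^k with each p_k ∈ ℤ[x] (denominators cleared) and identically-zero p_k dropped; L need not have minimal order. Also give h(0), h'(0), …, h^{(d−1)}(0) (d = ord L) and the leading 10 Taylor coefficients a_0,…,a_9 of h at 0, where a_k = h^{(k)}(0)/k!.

f: a_k = 0, -12, 24, -64, 192, -3072/5, 2048, -49152/7, 24576, -262144/3, …
g: a_k = 0, 4, -4, 16/3, -8, 64/5, -64/3, 256/7, -64, 1024/9, …
Weyl lclm of L_f,L_g ⇒ L₀ (ord ≤ 4).
∫: right-multiply L₀ by Dx.
L = 16·Dx^2 + (12 + 32·x)·Dx^3 + (1 + 6·x + 8·x^2)·Dx^4  (order 4).
h: a_k = 0, 0, -4, 20/3, -44/3, 184/5, -1504/15, 6080/21, -6112/7, 24512/9, …
ICs: h(0) = 0, h′(0) = 0, h′′(0) = -8, h′′′(0) = 40.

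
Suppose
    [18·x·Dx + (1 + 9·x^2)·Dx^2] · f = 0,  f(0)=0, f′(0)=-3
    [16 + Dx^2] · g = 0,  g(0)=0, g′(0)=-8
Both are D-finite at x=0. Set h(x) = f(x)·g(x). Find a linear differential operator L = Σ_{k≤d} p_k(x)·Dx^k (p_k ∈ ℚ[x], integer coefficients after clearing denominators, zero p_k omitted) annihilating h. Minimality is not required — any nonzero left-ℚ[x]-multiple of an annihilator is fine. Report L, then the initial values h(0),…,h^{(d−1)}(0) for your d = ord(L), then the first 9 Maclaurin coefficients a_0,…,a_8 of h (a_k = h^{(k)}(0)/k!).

f: a_k = 0, -3, 0, 9, 0, -243/5, 0, 2187/7, 0, …
g: a_k = 0, -8, 0, 64/3, 0, -256/15, 0, 2048/315, 0, …
L₀ := L_f ⊗_s L_g (sym. prod.), ord ≤ 4.
L = (20800 + 494784·x^2 + 2923776·x^4 + 11943936·x^6 + 26873856·x^8) + (19584·x + 342144·x^3 + 2239488·x^5 + 6718464·x^7)·Dx + (1700 + 42732·x^2 + 318816·x^4 + 1492992·x^6 + 3359232·x^8)·Dx^2 + (1224·x + 21384·x^3 + 139968·x^5 + 419904·x^7)·Dx^3 + (25 + 738·x^2 + 8505·x^4 + 46656·x^6 + 104976·x^8)·Dx^4  (order 4).
h: a_k = 0, 0, 24, 0, -136, 0, 632, 0, -11128/3, …
ICs: h(0) = 0, h′(0) = 0, h′′(0) = 48, h′′′(0) = 0.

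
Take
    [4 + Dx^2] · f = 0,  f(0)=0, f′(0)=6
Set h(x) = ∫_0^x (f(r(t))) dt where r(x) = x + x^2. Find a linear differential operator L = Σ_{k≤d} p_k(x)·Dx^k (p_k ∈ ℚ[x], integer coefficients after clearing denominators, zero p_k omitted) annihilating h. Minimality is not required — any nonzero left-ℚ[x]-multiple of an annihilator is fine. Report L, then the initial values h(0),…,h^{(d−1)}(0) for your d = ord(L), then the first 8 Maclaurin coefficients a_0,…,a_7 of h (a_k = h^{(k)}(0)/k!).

L = (4 + 24·x + 48·x^2 + 32·x^3)·Dx - 2·Dx^2 + (1 + 2·x)·Dx^3  (order 3).
h: a_k = 0, 0, 3, 2, -1, -12/5, -28/15, 0, …
ICs: h(0) = 0, h′(0) = 0, h′′(0) = 6.

f: a_k = 0, 6, 0, -4, 0, 4/5, 0, -8/105, …
L₀ from L_f via x↦r, Dx↦r'^{-1}Dx.
Integrate: L := L₀·Dx.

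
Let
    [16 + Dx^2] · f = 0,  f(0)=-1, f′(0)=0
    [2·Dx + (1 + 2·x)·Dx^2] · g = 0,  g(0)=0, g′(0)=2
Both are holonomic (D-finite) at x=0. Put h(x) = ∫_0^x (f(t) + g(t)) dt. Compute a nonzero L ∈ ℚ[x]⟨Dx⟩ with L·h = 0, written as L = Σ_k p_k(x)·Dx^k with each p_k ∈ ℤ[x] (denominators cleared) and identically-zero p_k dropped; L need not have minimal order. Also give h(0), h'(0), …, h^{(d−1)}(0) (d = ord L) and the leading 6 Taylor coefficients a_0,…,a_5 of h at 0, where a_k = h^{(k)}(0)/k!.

L = (160 + 256·x + 256·x^2)·Dx^2 + (48 + 224·x + 384·x^2 + 256·x^3)·Dx^3 + (10 + 16·x + 16·x^2)·Dx^4 + (3 + 14·x + 24·x^2 + 16·x^3)·Dx^5  (order 5).
h: a_k = 0, -1, 1, 2, 2/3, -44/15, …
ICs: h(0) = 0, h′(0) = -1, h′′(0) = 2, h′′′(0) = 12, h′′′′(0) = 16.

f: a_k = -1, 0, 8, 0, -32/3, 0, …
g: a_k = 0, 2, -2, 8/3, -4, 32/5, …
Weyl lclm of L_f,L_g ⇒ L₀ (ord ≤ 4).
∫: right-multiply L₀ by Dx.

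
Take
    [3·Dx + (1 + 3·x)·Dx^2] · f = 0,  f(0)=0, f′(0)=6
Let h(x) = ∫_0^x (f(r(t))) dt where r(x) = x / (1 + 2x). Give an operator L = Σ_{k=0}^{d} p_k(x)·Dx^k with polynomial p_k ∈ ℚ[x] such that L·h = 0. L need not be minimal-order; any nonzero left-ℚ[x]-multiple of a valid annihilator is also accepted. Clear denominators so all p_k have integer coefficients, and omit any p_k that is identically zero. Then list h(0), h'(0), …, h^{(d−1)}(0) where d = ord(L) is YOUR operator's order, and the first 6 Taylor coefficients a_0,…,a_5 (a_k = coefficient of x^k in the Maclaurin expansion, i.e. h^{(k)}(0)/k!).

f: a_k = 0, 6, -9, 18, -81/2, 486/5, …
Substitute x→r, Dx→(1/r')Dx; clear ⇒ L₀.
∫: right-multiply L₀ by Dx.
L = (7 + 20·x)·Dx^2 + (1 + 7·x + 10·x^2)·Dx^3  (order 3).
h: a_k = 0, 0, 3, -7, 39/2, -609/10, …
ICs: h(0) = 0, h′(0) = 0, h′′(0) = 6.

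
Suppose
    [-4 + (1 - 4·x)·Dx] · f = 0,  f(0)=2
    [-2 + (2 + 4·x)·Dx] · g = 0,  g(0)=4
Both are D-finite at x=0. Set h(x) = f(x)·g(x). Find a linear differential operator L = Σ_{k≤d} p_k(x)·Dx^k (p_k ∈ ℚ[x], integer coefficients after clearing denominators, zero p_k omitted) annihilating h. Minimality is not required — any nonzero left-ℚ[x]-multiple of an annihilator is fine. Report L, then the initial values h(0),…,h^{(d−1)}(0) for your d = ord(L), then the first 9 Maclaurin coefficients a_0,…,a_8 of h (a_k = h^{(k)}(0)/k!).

L = (5 + 4·x) + (-1 + 2·x + 8·x^2)·Dx  (order 1).
h: a_k = 8, 40, 156, 628, 2507, 10035, 80259/2, 321069/2, 10273779/16, …
ICs: h(0) = 8.

f: a_k = 2, 8, 32, 128, 512, 2048, 8192, 32768, 131072, …
g: a_k = 4, 4, -2, 2, -5/2, 7/2, -21/4, 33/4, -429/32, …
h₀=f·g: eliminate ⇒ L₀, order ≤ 1·1.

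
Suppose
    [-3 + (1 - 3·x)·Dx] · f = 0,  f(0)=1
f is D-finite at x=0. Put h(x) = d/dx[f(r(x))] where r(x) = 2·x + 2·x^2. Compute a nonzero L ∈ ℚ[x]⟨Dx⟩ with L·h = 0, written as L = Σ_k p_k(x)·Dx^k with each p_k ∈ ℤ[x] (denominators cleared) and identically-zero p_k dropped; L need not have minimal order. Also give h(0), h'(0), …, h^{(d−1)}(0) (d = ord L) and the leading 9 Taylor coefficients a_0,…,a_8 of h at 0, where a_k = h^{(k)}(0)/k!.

L = (14 + 36·x + 36·x^2) + (-1 + 4·x + 18·x^2 + 12·x^3)·Dx  (order 1).
h: a_k = 6, 84, 864, 7920, 68040, 561168, 4499712, 35344512, 273287520, …
ICs: h(0) = 6.

f: a_k = 1, 3, 9, 27, 81, 243, 729, 2187, 6561, …
h₀=f(r): pull back L_f along r ⇒ L₀.
Differentiate: ansatz ord ≤ ord L₀ ⇒ L.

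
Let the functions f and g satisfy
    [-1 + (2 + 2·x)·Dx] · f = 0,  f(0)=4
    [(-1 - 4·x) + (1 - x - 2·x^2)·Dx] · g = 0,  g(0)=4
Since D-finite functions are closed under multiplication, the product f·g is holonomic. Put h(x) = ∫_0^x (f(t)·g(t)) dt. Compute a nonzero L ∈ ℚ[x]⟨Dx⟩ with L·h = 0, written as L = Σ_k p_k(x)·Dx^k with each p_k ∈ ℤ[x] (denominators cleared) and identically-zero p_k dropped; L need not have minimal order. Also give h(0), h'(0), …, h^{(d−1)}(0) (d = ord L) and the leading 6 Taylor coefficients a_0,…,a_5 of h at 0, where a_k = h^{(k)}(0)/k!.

L = (3 + 6·x)·Dx + (-2 + 2·x + 4·x^2)·Dx^2  (order 2).
h: a_k = 0, 16, 12, 18, 103/4, 1683/40, …
ICs: h(0) = 0, h′(0) = 16.

f: a_k = 4, 2, -1/2, 1/4, -5/32, 7/64, …
g: a_k = 4, 4, 12, 20, 44, 84, …
Product ⇒ symmetric product L₀, ord ≤ 1.
Integrate: L := L₀·Dx.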